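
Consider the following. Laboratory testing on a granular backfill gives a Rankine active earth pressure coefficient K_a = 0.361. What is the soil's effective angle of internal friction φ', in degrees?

28.0°

K_a = tan²(45° − φ/2) ⇒ 45° − φ/2 = arctan(√0.361) = 31.00°.
φ = 2(45° − 31.00°) = 28.00°.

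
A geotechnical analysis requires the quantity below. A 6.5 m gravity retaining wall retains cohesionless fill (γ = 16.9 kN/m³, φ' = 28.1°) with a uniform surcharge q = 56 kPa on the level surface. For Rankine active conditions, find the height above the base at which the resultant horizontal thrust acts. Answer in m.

K_a = 0.3596.
Triangular part P₁ = ½K_aγH² = 128.4 at H/3 = 2.167 m; rectangular part P₂ = K_a q H = 130.9 at H/2 = 3.250 m.
ȳ = (P₁·2.167 + P₂·3.250)/(P₁+P₂) = 2.714 m.

2.71 m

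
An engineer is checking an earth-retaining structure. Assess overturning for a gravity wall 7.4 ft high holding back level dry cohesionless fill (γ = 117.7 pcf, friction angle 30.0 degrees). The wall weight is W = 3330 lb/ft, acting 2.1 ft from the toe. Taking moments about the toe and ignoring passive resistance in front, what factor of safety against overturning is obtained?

K_a = tan²(45° − 30.0°/2) = 0.3333.
P_a = ½K_aγH² = 0.5×0.3333×117.7×7.4² = 1074 lb/ft, acting at H/3 = 2.467 ft above the base.
Overturning moment M_o = P_a × H/3 = 1074 × 2.467 = 2650.
Resisting moment M_r = W × 2.1 = 3330 × 2.1 = 6993.
FS_overturning = M_r/M_o = 6993/2650 = 2.639.

2.64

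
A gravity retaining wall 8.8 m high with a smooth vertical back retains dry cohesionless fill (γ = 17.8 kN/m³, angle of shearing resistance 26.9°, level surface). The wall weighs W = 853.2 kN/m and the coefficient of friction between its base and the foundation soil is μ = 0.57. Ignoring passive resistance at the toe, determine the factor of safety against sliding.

K_a = tan²(45° − 26.9°/2) = 0.3770.
P_a = ½K_aγH² = 0.5×0.3770×17.8×8.8² = 259.8 kN/m, acting at H/3 = 2.933 m above the base.
FS_sliding = μW / P_a = 0.57×853.2 / 259.8 = 1.872.

1.87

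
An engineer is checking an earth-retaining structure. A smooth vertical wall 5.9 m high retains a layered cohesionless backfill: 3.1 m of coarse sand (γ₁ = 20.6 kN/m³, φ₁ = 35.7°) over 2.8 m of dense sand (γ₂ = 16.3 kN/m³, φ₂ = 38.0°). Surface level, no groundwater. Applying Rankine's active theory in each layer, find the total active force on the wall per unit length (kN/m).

K_a1 = tan²(45°−35.7°/2) = 0.2630; K_a2 = tan²(45°−38.0°/2) = 0.2379.
Layer 1: σ at base = K_a1 γ₁ h₁ = 16.79 kPa; P₁ = ½×16.79×3.1 = 26.03.
Layer 2: σ_v at top = γ₁h₁ = 63.86; σ_h top = K_a2×63.86 = 15.19; σ_h base = K_a2×(63.86+16.3×2.8) = 26.05.
P₂ = ½(15.19+26.05)×2.8 = 57.74. Total P_a = 26.03+57.74 = 83.77 kN/m.

83.8 kN/m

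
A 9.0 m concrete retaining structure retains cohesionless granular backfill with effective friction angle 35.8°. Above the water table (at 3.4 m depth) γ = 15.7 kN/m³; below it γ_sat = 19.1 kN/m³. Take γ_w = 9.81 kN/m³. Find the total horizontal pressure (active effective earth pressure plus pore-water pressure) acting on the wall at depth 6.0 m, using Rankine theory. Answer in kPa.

45.8 kPa

K_a = (1 − sin φ)/(1 + sin φ) = 0.2619.
γ' = 19.1 − 9.81 = 9.290 kN/m³.
Effective vertical stress at 6.0 m: σ'_v = 15.7×3.4 + 9.290×2.60 = 77.53 kPa.
σ'_h = K_a σ'_v = 0.2619 × 77.53 = 20.30 kPa; u = γ_w × 2.60 = 25.51 kPa.
Total σ_h = 20.30 + 25.51 = 45.81 kPa.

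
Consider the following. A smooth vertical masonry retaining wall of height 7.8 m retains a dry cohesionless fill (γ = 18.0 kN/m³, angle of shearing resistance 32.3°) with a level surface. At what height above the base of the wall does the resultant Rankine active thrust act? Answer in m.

2.60 m

K_a = 0.3035.
The pressure distribution is triangular, so the resultant acts at H/3 above the base = 7.8/3 = 2.600 m.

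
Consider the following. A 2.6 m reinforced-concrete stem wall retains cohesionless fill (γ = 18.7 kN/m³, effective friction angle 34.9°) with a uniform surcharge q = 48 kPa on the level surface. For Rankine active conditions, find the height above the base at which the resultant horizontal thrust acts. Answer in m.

K_a = 0.2721.
Triangular part P₁ = ½K_aγH² = 17.20 at H/3 = 0.8667 m; rectangular part P₂ = K_a q H = 33.96 at H/2 = 1.300 m.
ȳ = (P₁·0.8667 + P₂·1.300)/(P₁+P₂) = 1.154 m.

1.15 m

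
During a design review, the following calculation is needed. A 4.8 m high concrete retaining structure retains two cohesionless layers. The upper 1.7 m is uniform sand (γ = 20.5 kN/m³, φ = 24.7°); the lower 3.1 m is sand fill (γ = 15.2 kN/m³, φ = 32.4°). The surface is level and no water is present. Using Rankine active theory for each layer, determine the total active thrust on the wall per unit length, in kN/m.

66.9 kN/m

K_a1 = tan²(45°−24.7°/2) = 0.4106; K_a2 = tan²(45°−32.4°/2) = 0.3022.
Layer 1: σ at base = K_a1 γ₁ h₁ = 14.31 kPa; P₁ = ½×14.31×1.7 = 12.16.
Layer 2: σ_v at top = γ₁h₁ = 34.85; σ_h top = K_a2×34.85 = 10.53; σ_h base = K_a2×(34.85+15.2×3.1) = 24.77.
P₂ = ½(10.53+24.77)×3.1 = 54.73. Total P_a = 12.16+54.73 = 66.89 kN/m.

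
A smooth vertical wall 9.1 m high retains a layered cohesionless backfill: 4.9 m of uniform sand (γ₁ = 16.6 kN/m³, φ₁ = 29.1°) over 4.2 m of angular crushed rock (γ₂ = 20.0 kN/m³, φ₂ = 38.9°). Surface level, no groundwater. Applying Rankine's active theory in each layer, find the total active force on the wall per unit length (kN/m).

K_a1 = tan²(45°−29.1°/2) = 0.3456; K_a2 = tan²(45°−38.9°/2) = 0.2285.
Layer 1: σ at base = K_a1 γ₁ h₁ = 28.11 kPa; P₁ = ½×28.11×4.9 = 68.87.
Layer 2: σ_v at top = γ₁h₁ = 81.34; σ_h top = K_a2×81.34 = 18.59; σ_h base = K_a2×(81.34+20.0×4.2) = 37.79.
P₂ = ½(18.59+37.79)×4.2 = 118.4. Total P_a = 68.87+118.4 = 187.3 kN/m.

187 kN/m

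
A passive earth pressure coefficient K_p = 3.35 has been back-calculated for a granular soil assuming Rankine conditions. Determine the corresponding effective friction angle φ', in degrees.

K_p = (1+sin φ)/(1−sin φ) ⇒ sin φ = (K_p − 1)/(K_p + 1) = 0.5402.
φ = arcsin(0.5402) = 32.70°.

32.7°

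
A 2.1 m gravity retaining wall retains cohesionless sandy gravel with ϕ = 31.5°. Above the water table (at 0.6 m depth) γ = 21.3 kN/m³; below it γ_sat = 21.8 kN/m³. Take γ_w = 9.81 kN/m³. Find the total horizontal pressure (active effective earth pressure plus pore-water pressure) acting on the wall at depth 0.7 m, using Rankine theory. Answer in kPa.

K_a = (1 − sin φ)/(1 + sin φ) = 0.3136.
γ' = 21.8 − 9.81 = 11.99 kN/m³.
Effective vertical stress at 0.7 m: σ'_v = 21.3×0.6 + 11.99×0.100 = 13.98 kPa.
σ'_h = K_a σ'_v = 0.3136 × 13.98 = 4.384 kPa; u = γ_w × 0.100 = 0.9810 kPa.
Total σ_h = 4.384 + 0.9810 = 5.365 kPa.

5.37 kPa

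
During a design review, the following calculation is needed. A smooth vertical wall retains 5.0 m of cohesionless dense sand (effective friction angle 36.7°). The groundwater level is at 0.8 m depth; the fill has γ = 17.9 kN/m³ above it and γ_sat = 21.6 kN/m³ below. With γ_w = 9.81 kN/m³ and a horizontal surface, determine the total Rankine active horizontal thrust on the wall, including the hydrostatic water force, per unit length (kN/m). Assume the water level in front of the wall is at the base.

129 kN/m

K_a = tan²(45° − φ/2) = 0.2519.
γ' = 21.6 − 9.81 = 11.79 kN/m³. Depth below WT = 4.2 m.
σ'_h at WT = K_a γ d_w = 3.607 kPa; at base = 3.607 + K_a γ' × 4.2 = 16.08 kPa.
P₁ (0–0.8 m) = ½×3.607×0.8 = 1.443. P₂ (0.8–5.0 m) = ½(3.607+16.08)×4.2 = 41.34.
P_w = ½ γ_w h₂² = 0.5×9.81×4.2² = 86.52. Total = 1.443+41.34+86.52 = 129.3 kN/m.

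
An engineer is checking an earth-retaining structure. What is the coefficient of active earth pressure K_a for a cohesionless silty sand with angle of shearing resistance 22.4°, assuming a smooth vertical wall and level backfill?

0.448

K_a = tan²(45° − φ/2) = tan²(33.80°) = 0.4482.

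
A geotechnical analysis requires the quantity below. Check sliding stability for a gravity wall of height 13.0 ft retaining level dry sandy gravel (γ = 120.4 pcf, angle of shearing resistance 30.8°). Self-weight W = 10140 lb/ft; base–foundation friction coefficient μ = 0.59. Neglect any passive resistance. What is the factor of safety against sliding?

K_a = tan²(45° − 30.8°/2) = 0.3227.
P_a = ½K_aγH² = 0.5×0.3227×120.4×13.0² = 3283 lb/ft, acting at H/3 = 4.333 ft above the base.
FS_sliding = μW / P_a = 0.59×10140 / 3283 = 1.822.

1.82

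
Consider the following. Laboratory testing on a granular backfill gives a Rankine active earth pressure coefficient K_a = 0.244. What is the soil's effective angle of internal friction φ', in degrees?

37.4°

K_a = tan²(45° − φ/2) ⇒ 45° − φ/2 = arctan(√0.244) = 26.29°.
φ = 2(45° − 26.29°) = 37.42°.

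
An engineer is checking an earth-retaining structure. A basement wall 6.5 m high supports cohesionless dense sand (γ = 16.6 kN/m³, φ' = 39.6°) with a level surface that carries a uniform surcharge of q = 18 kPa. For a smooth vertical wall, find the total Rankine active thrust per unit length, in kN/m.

K_a = tan²(45° − φ/2) = 0.2214.
Soil triangle: ½ K_a γ H² = 0.5×0.2214×16.6×6.5² = 77.65 kN/m.
Surcharge rectangle: K_a q H = 0.2214×18×6.5 = 25.91 kN/m.
Total = 77.65 + 25.91 = 103.6 kN/m.

104 kN/m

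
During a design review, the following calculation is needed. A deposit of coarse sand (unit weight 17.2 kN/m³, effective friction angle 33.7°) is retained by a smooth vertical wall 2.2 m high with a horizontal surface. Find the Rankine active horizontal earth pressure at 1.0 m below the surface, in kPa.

4.92 kPa

K_a = (1 − sin φ)/(1 + sin φ) = 0.2863.
σ_h = K_a γ z = 0.2863 × 17.2 × 1.0 = 4.924 kPa.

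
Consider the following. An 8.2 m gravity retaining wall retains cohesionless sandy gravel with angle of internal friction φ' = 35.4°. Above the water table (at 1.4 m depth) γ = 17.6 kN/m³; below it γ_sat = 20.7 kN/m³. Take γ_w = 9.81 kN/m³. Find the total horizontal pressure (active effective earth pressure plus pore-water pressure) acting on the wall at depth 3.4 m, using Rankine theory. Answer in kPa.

32.0 kPa

K_a = (1 − sin φ)/(1 + sin φ) = 0.2664.
γ' = 20.7 − 9.81 = 10.89 kN/m³.
Effective vertical stress at 3.4 m: σ'_v = 17.6×1.4 + 10.89×2.00 = 46.42 kPa.
σ'_h = K_a σ'_v = 0.2664 × 46.42 = 12.37 kPa; u = γ_w × 2.00 = 19.62 kPa.
Total σ_h = 12.37 + 19.62 = 31.99 kPa.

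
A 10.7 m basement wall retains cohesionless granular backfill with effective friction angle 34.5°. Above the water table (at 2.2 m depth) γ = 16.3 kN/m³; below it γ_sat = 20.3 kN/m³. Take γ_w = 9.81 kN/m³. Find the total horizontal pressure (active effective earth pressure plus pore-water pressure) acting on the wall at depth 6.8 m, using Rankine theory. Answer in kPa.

K_a = (1 − sin φ)/(1 + sin φ) = 0.2768.
γ' = 20.3 − 9.81 = 10.49 kN/m³.
Effective vertical stress at 6.8 m: σ'_v = 16.3×2.2 + 10.49×4.60 = 84.11 kPa.
σ'_h = K_a σ'_v = 0.2768 × 84.11 = 23.28 kPa; u = γ_w × 4.60 = 45.13 kPa.
Total σ_h = 23.28 + 45.13 = 68.41 kPa.

68.4 kPa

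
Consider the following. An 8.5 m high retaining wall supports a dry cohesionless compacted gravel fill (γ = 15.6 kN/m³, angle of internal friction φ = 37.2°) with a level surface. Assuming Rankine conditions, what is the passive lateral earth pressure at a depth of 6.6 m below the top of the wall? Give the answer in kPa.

418 kPa

K_p = (1 + sin φ)/(1 − sin φ) = 4.058.
σ_h = K_p γ z = 4.058 × 15.6 × 6.6 = 417.8 kPa.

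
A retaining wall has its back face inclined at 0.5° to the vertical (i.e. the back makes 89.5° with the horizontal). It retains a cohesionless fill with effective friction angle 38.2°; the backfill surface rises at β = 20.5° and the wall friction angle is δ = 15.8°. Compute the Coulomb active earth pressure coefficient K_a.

0.282

K_a = sin²(α+φ) / [sin²α · sin(α−δ) · (1 + √{sin(φ+δ)sin(φ−β) / (sin(α−δ)sin(α+β))})²].
With α = 89.5°, φ = 38.2°, δ = 15.8°, β = 20.5°: K_a = 0.2815.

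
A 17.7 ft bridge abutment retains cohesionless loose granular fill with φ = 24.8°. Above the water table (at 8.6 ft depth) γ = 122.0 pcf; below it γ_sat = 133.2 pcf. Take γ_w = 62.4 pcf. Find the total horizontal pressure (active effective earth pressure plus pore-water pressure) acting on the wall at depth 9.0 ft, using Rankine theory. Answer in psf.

K_a = (1 − sin φ)/(1 + sin φ) = 0.4090.
γ' = 133.2 − 62.4 = 70.80 pcf.
Effective vertical stress at 9.0 ft: σ'_v = 122.0×8.6 + 70.80×0.400 = 1078 psf.
σ'_h = K_a σ'_v = 0.4090 × 1078 = 440.7 psf; u = γ_w × 0.400 = 24.96 psf.
Total σ_h = 440.7 + 24.96 = 465.7 psf.

466 psf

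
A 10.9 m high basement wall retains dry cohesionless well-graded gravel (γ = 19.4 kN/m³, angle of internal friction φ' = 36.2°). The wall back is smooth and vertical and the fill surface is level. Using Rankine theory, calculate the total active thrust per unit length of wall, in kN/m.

297 kN/m

K_a = tan²(45° − φ/2) = 0.2574.
P_a = ½ K_a γ H² = 0.5 × 0.2574 × 19.4 × 10.9² = 296.6 kN/m.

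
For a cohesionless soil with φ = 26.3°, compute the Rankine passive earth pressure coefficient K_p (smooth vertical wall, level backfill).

K_p = (1 + sin φ)/(1 − sin φ) = tan²(45° + 26.3°/2) = 2.591.

2.59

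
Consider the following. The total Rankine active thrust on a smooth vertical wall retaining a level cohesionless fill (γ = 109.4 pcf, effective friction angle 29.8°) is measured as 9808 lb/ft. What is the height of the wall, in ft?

23.1 ft

K_a = 0.3360. P_a = ½ K_a γ H² ⇒ H = √(2P_a/(K_a γ)).
H = √(2×9808/(0.3360×109.4)) = 23.10 ft.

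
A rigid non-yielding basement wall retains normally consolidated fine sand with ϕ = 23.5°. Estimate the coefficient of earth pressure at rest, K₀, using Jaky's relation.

K₀ = 1 − sin φ' = 1 − sin 23.5° = 0.6013.

0.601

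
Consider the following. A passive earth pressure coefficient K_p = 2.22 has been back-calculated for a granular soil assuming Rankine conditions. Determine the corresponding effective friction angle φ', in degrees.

K_p = (1+sin φ)/(1−sin φ) ⇒ sin φ = (K_p − 1)/(K_p + 1) = 0.3789.
φ = arcsin(0.3789) = 22.26°.

22.3°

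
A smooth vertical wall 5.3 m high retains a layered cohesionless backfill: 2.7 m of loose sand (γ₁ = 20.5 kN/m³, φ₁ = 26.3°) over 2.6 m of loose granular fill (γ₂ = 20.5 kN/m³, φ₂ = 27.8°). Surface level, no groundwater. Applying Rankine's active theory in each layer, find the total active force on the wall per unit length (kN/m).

K_a1 = tan²(45°−26.3°/2) = 0.3859; K_a2 = tan²(45°−27.8°/2) = 0.3639.
Layer 1: σ at base = K_a1 γ₁ h₁ = 21.36 kPa; P₁ = ½×21.36×2.7 = 28.84.
Layer 2: σ_v at top = γ₁h₁ = 55.35; σ_h top = K_a2×55.35 = 20.14; σ_h base = K_a2×(55.35+20.5×2.6) = 39.54.
P₂ = ½(20.14+39.54)×2.6 = 77.58. Total P_a = 28.84+77.58 = 106.4 kN/m.

106 kN/m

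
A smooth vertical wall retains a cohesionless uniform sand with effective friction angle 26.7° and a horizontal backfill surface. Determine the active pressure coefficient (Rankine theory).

K_a = tan²(45° − φ/2) = tan²(31.65°) = 0.3800.

0.380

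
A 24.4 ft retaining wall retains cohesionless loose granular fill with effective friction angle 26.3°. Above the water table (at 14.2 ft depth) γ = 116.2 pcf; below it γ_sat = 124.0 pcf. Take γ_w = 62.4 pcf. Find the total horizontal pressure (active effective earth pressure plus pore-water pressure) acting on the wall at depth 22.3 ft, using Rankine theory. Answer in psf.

1330 psf

K_a = (1 − sin φ)/(1 + sin φ) = 0.3859.
γ' = 124.0 − 62.4 = 61.60 pcf.
Effective vertical stress at 22.3 ft: σ'_v = 116.2×14.2 + 61.60×8.10 = 2149 psf.
σ'_h = K_a σ'_v = 0.3859 × 2149 = 829.4 psf; u = γ_w × 8.10 = 505.4 psf.
Total σ_h = 829.4 + 505.4 = 1335 psf.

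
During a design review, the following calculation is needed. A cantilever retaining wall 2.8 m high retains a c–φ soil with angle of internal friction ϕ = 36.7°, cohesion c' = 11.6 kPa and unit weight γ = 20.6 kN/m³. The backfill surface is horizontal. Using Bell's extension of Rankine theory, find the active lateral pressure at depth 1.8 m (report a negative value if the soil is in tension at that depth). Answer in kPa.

-2.30 kPa

K_a = (1 − sin φ)/(1 + sin φ) = 0.2519.
σ_a = K_a γ z − 2c√K_a = 0.2519×20.6×1.8 − 2×11.6×0.5019 = -2.304 kPa.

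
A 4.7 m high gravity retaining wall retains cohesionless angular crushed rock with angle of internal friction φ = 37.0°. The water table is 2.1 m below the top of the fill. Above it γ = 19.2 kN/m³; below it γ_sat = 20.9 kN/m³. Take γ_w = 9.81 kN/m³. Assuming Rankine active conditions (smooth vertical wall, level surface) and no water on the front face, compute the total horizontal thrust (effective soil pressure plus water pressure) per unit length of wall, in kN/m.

79.1 kN/m

K_a = tan²(45° − φ/2) = 0.2486.
γ' = 20.9 − 9.81 = 11.09 kN/m³. Depth below WT = 2.6 m.
σ'_h at WT = K_a γ d_w = 10.02 kPa; at base = 10.02 + K_a γ' × 2.6 = 17.19 kPa.
P₁ (0–2.1 m) = ½×10.02×2.1 = 10.52. P₂ (2.1–4.7 m) = ½(10.02+17.19)×2.6 = 35.38.
P_w = ½ γ_w h₂² = 0.5×9.81×2.6² = 33.16. Total = 10.52+35.38+33.16 = 79.06 kN/m.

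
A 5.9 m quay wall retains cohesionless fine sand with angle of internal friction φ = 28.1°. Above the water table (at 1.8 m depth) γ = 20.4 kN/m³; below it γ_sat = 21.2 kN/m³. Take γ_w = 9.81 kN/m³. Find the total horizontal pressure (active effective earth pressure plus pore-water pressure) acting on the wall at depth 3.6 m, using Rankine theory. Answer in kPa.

38.2 kPa

K_a = (1 − sin φ)/(1 + sin φ) = 0.3596.
γ' = 21.2 − 9.81 = 11.39 kN/m³.
Effective vertical stress at 3.6 m: σ'_v = 20.4×1.8 + 11.39×1.80 = 57.22 kPa.
σ'_h = K_a σ'_v = 0.3596 × 57.22 = 20.58 kPa; u = γ_w × 1.80 = 17.66 kPa.
Total σ_h = 20.58 + 17.66 = 38.24 kPa.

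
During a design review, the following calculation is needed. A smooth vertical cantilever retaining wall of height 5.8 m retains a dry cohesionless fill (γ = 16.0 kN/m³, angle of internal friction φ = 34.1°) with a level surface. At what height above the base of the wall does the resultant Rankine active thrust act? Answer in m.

K_a = 0.2815.
The pressure distribution is triangular, so the resultant acts at H/3 above the base = 5.8/3 = 1.933 m.

1.93 m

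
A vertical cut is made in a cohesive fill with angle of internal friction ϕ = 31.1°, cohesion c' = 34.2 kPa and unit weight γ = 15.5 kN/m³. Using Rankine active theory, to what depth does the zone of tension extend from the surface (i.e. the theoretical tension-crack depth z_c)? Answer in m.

7.82 m

K_a = tan²(45° − 31.1°/2) = 0.3188; √K_a = 0.5646.
The active pressure is zero where K_a γ z = 2c√K_a, so z_c = 2c/(γ√K_a) = 2×34.2/(15.5×0.5646) = 7.816 m.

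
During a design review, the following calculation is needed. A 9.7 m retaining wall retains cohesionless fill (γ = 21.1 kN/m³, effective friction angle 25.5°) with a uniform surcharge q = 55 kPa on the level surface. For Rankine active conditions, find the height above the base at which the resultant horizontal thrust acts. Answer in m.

K_a = 0.3981.
Triangular part P₁ = ½K_aγH² = 395.2 at H/3 = 3.233 m; rectangular part P₂ = K_a q H = 212.4 at H/2 = 4.850 m.
ȳ = (P₁·3.233 + P₂·4.850)/(P₁+P₂) = 3.798 m.

3.80 m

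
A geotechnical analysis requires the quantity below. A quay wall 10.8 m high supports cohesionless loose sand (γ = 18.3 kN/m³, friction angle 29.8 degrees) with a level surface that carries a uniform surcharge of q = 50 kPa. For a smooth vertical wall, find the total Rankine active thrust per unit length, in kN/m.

K_a = tan²(45° − φ/2) = 0.3360.
Soil triangle: ½ K_a γ H² = 0.5×0.3360×18.3×10.8² = 358.6 kN/m.
Surcharge rectangle: K_a q H = 0.3360×50×10.8 = 181.5 kN/m.
Total = 358.6 + 181.5 = 540.1 kN/m.

540 kN/m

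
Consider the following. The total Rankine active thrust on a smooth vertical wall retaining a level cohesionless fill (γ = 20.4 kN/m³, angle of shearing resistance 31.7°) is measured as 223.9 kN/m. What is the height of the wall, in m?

K_a = 0.3111. P_a = ½ K_a γ H² ⇒ H = √(2P_a/(K_a γ)).
H = √(2×223.9/(0.3111×20.4)) = 8.400 m.

8.40 m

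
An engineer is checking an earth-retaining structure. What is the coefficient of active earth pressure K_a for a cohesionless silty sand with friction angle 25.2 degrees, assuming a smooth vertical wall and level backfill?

K_a = tan²(45° − φ/2) = tan²(32.40°) = 0.4027.

0.403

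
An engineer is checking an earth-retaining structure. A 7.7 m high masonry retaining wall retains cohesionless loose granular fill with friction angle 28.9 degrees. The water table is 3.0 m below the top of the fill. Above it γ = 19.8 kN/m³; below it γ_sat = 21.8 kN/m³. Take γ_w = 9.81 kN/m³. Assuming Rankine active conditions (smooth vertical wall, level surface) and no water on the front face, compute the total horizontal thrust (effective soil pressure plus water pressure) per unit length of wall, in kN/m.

K_a = tan²(45° − φ/2) = 0.3484.
γ' = 21.8 − 9.81 = 11.99 kN/m³. Depth below WT = 4.7 m.
σ'_h at WT = K_a γ d_w = 20.69 kPa; at base = 20.69 + K_a γ' × 4.7 = 40.32 kPa.
P₁ (0–3.0 m) = ½×20.69×3.0 = 31.04. P₂ (3.0–7.7 m) = ½(20.69+40.32)×4.7 = 143.4.
P_w = ½ γ_w h₂² = 0.5×9.81×4.7² = 108.4. Total = 31.04+143.4+108.4 = 282.8 kN/m.

283 kN/m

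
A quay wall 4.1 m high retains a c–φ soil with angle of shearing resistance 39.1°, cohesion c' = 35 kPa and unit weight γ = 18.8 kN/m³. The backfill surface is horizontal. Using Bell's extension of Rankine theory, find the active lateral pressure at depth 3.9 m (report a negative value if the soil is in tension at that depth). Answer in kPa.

K_a = (1 − sin φ)/(1 + sin φ) = 0.2265.
σ_a = K_a γ z − 2c√K_a = 0.2265×18.8×3.9 − 2×35×0.4759 = -16.71 kPa.

-16.7 kPa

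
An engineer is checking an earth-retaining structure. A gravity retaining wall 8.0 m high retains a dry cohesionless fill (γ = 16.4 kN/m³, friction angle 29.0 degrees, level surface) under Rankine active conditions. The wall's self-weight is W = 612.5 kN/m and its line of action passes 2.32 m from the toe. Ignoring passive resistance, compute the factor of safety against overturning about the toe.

2.93

K_a = tan²(45° − 29.0°/2) = 0.3470.
P_a = ½K_aγH² = 0.5×0.3470×16.4×8.0² = 182.1 kN/m, acting at H/3 = 2.667 m above the base.
Overturning moment M_o = P_a × H/3 = 182.1 × 2.667 = 485.6.
Resisting moment M_r = W × 2.32 = 612.5 × 2.32 = 1421.
FS_overturning = M_r/M_o = 1421/485.6 = 2.926.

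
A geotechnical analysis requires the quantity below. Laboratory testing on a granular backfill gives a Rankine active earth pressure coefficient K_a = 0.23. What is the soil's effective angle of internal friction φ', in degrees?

38.8°

K_a = tan²(45° − φ/2) ⇒ 45° − φ/2 = arctan(√0.23) = 25.62°.
φ = 2(45° − 25.62°) = 38.76°.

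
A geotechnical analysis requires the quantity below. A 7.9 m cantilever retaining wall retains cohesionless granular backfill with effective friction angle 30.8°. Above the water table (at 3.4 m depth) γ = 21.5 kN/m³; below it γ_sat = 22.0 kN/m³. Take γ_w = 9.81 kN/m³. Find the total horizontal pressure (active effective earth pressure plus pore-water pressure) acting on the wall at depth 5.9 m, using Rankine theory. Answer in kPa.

K_a = (1 − sin φ)/(1 + sin φ) = 0.3227.
γ' = 22.0 − 9.81 = 12.19 kN/m³.
Effective vertical stress at 5.9 m: σ'_v = 21.5×3.4 + 12.19×2.50 = 103.6 kPa.
σ'_h = K_a σ'_v = 0.3227 × 103.6 = 33.43 kPa; u = γ_w × 2.50 = 24.53 kPa.
Total σ_h = 33.43 + 24.53 = 57.95 kPa.

58.0 kPa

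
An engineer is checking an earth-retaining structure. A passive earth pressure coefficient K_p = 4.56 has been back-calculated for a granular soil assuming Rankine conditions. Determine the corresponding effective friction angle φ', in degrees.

K_p = (1+sin φ)/(1−sin φ) ⇒ sin φ = (K_p − 1)/(K_p + 1) = 0.6403.
φ = arcsin(0.6403) = 39.81°.

39.8°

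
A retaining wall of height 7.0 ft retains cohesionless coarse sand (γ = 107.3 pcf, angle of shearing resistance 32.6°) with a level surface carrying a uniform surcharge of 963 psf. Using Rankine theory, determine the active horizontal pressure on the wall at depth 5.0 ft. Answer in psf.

K_a = (1 − sin φ)/(1 + sin φ) = 0.2997.
σ_v = γz + q = 107.3 × 5.0 + 963 = 1500 psf.
σ_h = K_a σ_v = 0.2997 × 1500 = 449.5 psf.

449 psf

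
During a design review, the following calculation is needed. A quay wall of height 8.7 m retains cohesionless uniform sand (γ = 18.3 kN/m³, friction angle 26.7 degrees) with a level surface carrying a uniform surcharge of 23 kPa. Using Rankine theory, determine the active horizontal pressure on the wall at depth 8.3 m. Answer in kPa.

K_a = (1 − sin φ)/(1 + sin φ) = 0.3800.
σ_v = γz + q = 18.3 × 8.3 + 23 = 174.9 kPa.
σ_h = K_a σ_v = 0.3800 × 174.9 = 66.45 kPa.

66.5 kPa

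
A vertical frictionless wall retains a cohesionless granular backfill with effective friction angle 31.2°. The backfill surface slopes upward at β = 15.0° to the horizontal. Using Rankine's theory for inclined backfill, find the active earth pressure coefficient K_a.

K_a = cos β · (cos β − √(cos²β − cos²φ)) / (cos β + √(cos²β − cos²φ)).
cos β = 0.9659, cos φ = 0.8554, √(cos²β − cos²φ) = 0.4487.
K_a = 0.9659 × (0.9659 − 0.4487)/(0.9659 + 0.4487) = 0.3531.

0.353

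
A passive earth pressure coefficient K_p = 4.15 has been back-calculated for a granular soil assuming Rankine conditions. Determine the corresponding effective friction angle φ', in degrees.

K_p = (1+sin φ)/(1−sin φ) ⇒ sin φ = (K_p − 1)/(K_p + 1) = 0.6117.
φ = arcsin(0.6117) = 37.71°.

37.7°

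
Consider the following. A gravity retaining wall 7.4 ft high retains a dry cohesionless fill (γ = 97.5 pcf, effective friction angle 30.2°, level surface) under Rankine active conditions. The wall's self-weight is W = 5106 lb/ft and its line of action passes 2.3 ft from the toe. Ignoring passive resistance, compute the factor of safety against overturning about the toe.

K_a = tan²(45° − 30.2°/2) = 0.3307.
P_a = ½K_aγH² = 0.5×0.3307×97.5×7.4² = 882.7 lb/ft, acting at H/3 = 2.467 ft above the base.
Overturning moment M_o = P_a × H/3 = 882.7 × 2.467 = 2177.
Resisting moment M_r = W × 2.3 = 5106 × 2.3 = 11740.
FS_overturning = M_r/M_o = 11740/2177 = 5.394.

5.39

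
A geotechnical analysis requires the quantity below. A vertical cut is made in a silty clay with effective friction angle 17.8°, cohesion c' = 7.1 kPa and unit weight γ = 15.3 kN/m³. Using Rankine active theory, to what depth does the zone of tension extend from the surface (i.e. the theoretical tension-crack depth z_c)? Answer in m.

K_a = tan²(45° − 17.8°/2) = 0.5318; √K_a = 0.7292.
The active pressure is zero where K_a γ z = 2c√K_a, so z_c = 2c/(γ√K_a) = 2×7.1/(15.3×0.7292) = 1.273 m.

1.27 m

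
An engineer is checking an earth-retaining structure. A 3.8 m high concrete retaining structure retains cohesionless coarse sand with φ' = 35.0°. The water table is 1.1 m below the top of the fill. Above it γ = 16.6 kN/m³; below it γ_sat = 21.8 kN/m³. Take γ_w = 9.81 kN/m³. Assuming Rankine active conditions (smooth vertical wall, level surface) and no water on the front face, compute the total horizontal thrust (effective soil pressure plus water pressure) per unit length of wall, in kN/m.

K_a = tan²(45° − φ/2) = 0.2710.
γ' = 21.8 − 9.81 = 11.99 kN/m³. Depth below WT = 2.7 m.
σ'_h at WT = K_a γ d_w = 4.948 kPa; at base = 4.948 + K_a γ' × 2.7 = 13.72 kPa.
P₁ (0–1.1 m) = ½×4.948×1.1 = 2.722. P₂ (1.1–3.8 m) = ½(4.948+13.72)×2.7 = 25.20.
P_w = ½ γ_w h₂² = 0.5×9.81×2.7² = 35.76. Total = 2.722+25.20+35.76 = 63.68 kN/m.

63.7 kN/m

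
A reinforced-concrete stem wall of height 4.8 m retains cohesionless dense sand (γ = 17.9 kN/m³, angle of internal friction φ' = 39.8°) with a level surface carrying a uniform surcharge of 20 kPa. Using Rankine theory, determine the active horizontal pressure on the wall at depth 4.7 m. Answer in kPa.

22.8 kPa

K_a = (1 − sin φ)/(1 + sin φ) = 0.2194.
σ_v = γz + q = 17.9 × 4.7 + 20 = 104.1 kPa.
σ_h = K_a σ_v = 0.2194 × 104.1 = 22.85 kPa.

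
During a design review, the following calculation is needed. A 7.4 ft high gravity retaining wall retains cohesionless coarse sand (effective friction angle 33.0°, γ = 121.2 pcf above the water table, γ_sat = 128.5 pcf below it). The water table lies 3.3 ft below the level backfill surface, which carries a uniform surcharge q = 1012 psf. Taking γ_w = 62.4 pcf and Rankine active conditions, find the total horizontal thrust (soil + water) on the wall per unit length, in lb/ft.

K_a = tan²(45° − φ/2) = 0.2948.
γ' = 128.5 − 62.4 = 66.10 pcf. h₂ = H − d_w = 4.1 ft.
σ'_h: at surface K_a·q = 298.3; at WT K_a(q+γd_w) = 416.2; at base K_a(q+γd_w+γ'h₂) = 496.1 psf.
P₁ = ½(298.3+416.2)×3.3 = 1179; P₂ = ½(416.2+496.1)×4.1 = 1870; P_w = ½γ_w h₂² = 524.5.
Total = 1179+1870+524.5 = 3574 lb/ft.

3570 lb/ft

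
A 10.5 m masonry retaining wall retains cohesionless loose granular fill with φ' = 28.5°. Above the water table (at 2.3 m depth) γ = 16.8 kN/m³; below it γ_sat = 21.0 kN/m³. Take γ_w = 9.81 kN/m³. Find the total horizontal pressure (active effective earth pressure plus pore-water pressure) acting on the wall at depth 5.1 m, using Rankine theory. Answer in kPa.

52.2 kPa

K_a = (1 − sin φ)/(1 + sin φ) = 0.3540.
γ' = 21.0 − 9.81 = 11.19 kN/m³.
Effective vertical stress at 5.1 m: σ'_v = 16.8×2.3 + 11.19×2.80 = 69.97 kPa.
σ'_h = K_a σ'_v = 0.3540 × 69.97 = 24.77 kPa; u = γ_w × 2.80 = 27.47 kPa.
Total σ_h = 24.77 + 27.47 = 52.23 kPa.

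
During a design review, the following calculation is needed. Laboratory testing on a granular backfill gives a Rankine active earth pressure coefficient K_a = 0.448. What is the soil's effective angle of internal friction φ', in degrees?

K_a = tan²(45° − φ/2) ⇒ 45° − φ/2 = arctan(√0.448) = 33.80°.
φ = 2(45° − 33.80°) = 22.41°.

22.4°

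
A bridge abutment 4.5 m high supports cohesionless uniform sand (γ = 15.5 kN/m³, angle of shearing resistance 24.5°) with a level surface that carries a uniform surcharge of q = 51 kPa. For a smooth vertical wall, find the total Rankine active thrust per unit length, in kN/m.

160 kN/m

K_a = tan²(45° − φ/2) = 0.4137.
Soil triangle: ½ K_a γ H² = 0.5×0.4137×15.5×4.5² = 64.93 kN/m.
Surcharge rectangle: K_a q H = 0.4137×51×4.5 = 94.95 kN/m.
Total = 64.93 + 94.95 = 159.9 kN/m.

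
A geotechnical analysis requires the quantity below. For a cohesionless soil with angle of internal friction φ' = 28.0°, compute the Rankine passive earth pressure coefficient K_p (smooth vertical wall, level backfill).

2.77

K_p = (1 + sin φ)/(1 − sin φ) = tan²(45° + 28.0°/2) = 2.770.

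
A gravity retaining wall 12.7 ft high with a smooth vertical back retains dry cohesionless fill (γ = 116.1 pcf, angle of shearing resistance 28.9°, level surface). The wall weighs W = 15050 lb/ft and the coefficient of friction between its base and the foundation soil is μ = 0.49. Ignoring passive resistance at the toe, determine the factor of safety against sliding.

K_a = tan²(45° − 28.9°/2) = 0.3484.
P_a = ½K_aγH² = 0.5×0.3484×116.1×12.7² = 3262 lb/ft, acting at H/3 = 4.233 ft above the base.
FS_sliding = μW / P_a = 0.49×15050 / 3262 = 2.261.

2.26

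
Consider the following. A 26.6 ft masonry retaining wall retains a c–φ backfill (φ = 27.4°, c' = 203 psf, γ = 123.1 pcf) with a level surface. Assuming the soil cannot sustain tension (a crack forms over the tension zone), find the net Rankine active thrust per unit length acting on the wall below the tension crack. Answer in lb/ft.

K_a = 0.3697; √K_a = 0.6080.
Tension-crack depth z_c = 2c/(γ√K_a) = 2×203/(123.1×0.6080) = 5.424 ft.
σ_a at base = K_a γ H − 2c√K_a = 0.3697×123.1×26.6 − 2×203×0.6080 = 963.6 psf.
P_a = ½ × 963.6 × (H − z_c) = 0.5×963.6×21.18 = 10200 lb/ft.

10200 lb/ft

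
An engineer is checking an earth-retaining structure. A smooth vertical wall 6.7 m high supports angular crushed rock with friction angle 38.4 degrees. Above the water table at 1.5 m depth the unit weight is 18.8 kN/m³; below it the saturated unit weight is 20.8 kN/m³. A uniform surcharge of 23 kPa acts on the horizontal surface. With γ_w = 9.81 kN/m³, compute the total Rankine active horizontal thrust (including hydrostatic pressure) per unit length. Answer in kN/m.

K_a = tan²(45° − φ/2) = 0.2337.
γ' = 20.8 − 9.81 = 10.99 kN/m³. h₂ = H − d_w = 5.2 m.
σ'_h: at surface K_a·q = 5.375; at WT K_a(q+γd_w) = 11.97; at base K_a(q+γd_w+γ'h₂) = 25.32 kPa.
P₁ = ½(5.375+11.97)×1.5 = 13.01; P₂ = ½(11.97+25.32)×5.2 = 96.94; P_w = ½γ_w h₂² = 132.6.
Total = 13.01+96.94+132.6 = 242.6 kN/m.

243 kN/m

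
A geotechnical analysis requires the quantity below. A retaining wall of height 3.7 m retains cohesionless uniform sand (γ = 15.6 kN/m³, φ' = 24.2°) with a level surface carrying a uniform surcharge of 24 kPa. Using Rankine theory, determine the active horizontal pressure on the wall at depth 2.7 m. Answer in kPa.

K_a = (1 − sin φ)/(1 + sin φ) = 0.4185.
σ_v = γz + q = 15.6 × 2.7 + 24 = 66.12 kPa.
σ_h = K_a σ_v = 0.4185 × 66.12 = 27.67 kPa.

27.7 kPa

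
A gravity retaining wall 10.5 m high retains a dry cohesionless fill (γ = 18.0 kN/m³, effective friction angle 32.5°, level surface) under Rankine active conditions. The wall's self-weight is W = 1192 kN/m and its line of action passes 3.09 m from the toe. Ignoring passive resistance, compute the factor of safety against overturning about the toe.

K_a = tan²(45° − 32.5°/2) = 0.3010.
P_a = ½K_aγH² = 0.5×0.3010×18.0×10.5² = 298.6 kN/m, acting at H/3 = 3.500 m above the base.
Overturning moment M_o = P_a × H/3 = 298.6 × 3.500 = 1045.
Resisting moment M_r = W × 3.09 = 1192 × 3.09 = 3683.
FS_overturning = M_r/M_o = 3683/1045 = 3.524.

3.52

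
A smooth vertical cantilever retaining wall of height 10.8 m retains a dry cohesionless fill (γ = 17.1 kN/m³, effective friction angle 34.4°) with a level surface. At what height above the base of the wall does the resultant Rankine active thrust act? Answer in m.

K_a = 0.2780.
The pressure distribution is triangular, so the resultant acts at H/3 above the base = 10.8/3 = 3.600 m.

3.60 m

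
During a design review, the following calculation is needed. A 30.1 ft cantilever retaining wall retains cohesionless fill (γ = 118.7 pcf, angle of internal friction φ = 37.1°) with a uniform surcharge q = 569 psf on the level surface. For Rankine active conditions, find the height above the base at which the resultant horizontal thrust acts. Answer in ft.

K_a = 0.2475.
Triangular part P₁ = ½K_aγH² = 13310 at H/3 = 10.03 ft; rectangular part P₂ = K_a q H = 4239 at H/2 = 15.05 ft.
ȳ = (P₁·10.03 + P₂·15.05)/(P₁+P₂) = 11.25 ft.

11.2 ft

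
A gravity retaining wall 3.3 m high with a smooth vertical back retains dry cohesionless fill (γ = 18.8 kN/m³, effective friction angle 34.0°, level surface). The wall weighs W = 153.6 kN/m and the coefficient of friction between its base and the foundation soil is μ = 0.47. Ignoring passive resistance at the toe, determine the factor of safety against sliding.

K_a = tan²(45° − 34.0°/2) = 0.2827.
P_a = ½K_aγH² = 0.5×0.2827×18.8×3.3² = 28.94 kN/m, acting at H/3 = 1.100 m above the base.
FS_sliding = μW / P_a = 0.47×153.6 / 28.94 = 2.495.

2.49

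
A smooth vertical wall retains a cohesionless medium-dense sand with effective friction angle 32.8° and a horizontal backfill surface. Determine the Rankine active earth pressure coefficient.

0.297

K_a = tan²(45° − φ/2) = tan²(28.60°) = 0.2973.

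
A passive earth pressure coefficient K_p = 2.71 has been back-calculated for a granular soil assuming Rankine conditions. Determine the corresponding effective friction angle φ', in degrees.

K_p = (1+sin φ)/(1−sin φ) ⇒ sin φ = (K_p − 1)/(K_p + 1) = 0.4609.
φ = arcsin(0.4609) = 27.45°.

27.4°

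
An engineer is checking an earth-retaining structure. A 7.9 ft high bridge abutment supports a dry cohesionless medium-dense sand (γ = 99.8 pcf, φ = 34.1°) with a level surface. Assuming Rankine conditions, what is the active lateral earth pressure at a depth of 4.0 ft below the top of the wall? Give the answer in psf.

112 psf

K_a = (1 − sin φ)/(1 + sin φ) = 0.2815.
σ_h = K_a γ z = 0.2815 × 99.8 × 4.0 = 112.4 psf.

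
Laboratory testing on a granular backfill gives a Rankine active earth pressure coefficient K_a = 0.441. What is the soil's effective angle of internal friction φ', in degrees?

22.8°

K_a = tan²(45° − φ/2) ⇒ 45° − φ/2 = arctan(√0.441) = 33.59°.
φ = 2(45° − 33.59°) = 22.83°.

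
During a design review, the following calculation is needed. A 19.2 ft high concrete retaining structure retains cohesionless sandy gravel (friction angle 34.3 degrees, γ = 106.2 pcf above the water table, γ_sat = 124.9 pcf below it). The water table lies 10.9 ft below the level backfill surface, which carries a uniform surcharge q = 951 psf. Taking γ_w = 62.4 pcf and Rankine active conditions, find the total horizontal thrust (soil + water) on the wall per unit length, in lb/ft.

12300 lb/ft

K_a = tan²(45° − φ/2) = 0.2792.
γ' = 124.9 − 62.4 = 62.50 pcf. h₂ = H − d_w = 8.3 ft.
σ'_h: at surface K_a·q = 265.5; at WT K_a(q+γd_w) = 588.6; at base K_a(q+γd_w+γ'h₂) = 733.4 psf.
P₁ = ½(265.5+588.6)×10.9 = 4655; P₂ = ½(588.6+733.4)×8.3 = 5487; P_w = ½γ_w h₂² = 2149.
Total = 4655+5487+2149 = 12290 lb/ft.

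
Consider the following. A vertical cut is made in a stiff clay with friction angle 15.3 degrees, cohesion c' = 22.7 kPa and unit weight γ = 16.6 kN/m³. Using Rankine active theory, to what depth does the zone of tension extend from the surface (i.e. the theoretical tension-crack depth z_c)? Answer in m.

3.58 m

K_a = tan²(45° − 15.3°/2) = 0.5824; √K_a = 0.7632.
The active pressure is zero where K_a γ z = 2c√K_a, so z_c = 2c/(γ√K_a) = 2×22.7/(16.6×0.7632) = 3.584 m.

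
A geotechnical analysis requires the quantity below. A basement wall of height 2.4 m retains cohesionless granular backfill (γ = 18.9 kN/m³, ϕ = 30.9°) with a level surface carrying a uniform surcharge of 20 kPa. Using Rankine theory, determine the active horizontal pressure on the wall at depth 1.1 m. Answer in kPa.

K_a = (1 − sin φ)/(1 + sin φ) = 0.3214.
σ_v = γz + q = 18.9 × 1.1 + 20 = 40.79 kPa.
σ_h = K_a σ_v = 0.3214 × 40.79 = 13.11 kPa.

13.1 kPa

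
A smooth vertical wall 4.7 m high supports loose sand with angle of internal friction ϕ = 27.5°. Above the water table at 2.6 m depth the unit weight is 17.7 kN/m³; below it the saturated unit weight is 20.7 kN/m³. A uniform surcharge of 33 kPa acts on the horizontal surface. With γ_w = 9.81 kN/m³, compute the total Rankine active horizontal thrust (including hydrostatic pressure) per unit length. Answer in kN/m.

K_a = tan²(45° − φ/2) = 0.3682.
γ' = 20.7 − 9.81 = 10.89 kN/m³. h₂ = H − d_w = 2.1 m.
σ'_h: at surface K_a·q = 12.15; at WT K_a(q+γd_w) = 29.10; at base K_a(q+γd_w+γ'h₂) = 37.52 kPa.
P₁ = ½(12.15+29.10)×2.6 = 53.62; P₂ = ½(29.10+37.52)×2.1 = 69.95; P_w = ½γ_w h₂² = 21.63.
Total = 53.62+69.95+21.63 = 145.2 kN/m.

145 kN/m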